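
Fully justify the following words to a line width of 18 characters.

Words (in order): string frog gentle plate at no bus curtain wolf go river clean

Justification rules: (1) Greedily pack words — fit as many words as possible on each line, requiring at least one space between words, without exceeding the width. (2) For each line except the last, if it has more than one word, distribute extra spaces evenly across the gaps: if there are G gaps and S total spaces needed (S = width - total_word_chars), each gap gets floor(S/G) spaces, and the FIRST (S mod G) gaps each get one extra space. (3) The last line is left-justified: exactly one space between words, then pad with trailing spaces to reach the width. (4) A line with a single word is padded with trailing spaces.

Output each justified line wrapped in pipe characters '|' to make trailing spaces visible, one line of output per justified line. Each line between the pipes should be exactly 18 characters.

Answer: |string frog gentle|
|plate  at  no  bus|
|curtain   wolf  go|
|river clean       |

Derivation:
Line 1: ['string', 'frog', 'gentle'] (min_width=18, slack=0)
Line 2: ['plate', 'at', 'no', 'bus'] (min_width=15, slack=3)
Line 3: ['curtain', 'wolf', 'go'] (min_width=15, slack=3)
Line 4: ['river', 'clean'] (min_width=11, slack=7)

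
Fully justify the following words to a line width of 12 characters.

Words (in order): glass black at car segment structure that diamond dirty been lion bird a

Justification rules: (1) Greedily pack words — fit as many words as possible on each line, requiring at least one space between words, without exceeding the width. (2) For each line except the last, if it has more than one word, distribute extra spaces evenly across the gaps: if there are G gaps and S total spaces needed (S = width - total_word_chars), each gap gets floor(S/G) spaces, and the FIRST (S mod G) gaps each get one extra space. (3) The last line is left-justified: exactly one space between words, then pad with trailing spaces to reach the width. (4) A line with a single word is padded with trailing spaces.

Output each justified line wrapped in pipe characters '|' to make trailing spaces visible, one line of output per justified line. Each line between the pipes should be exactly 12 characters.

Answer: |glass  black|
|at       car|
|segment     |
|structure   |
|that diamond|
|dirty   been|
|lion bird a |

Derivation:
Line 1: ['glass', 'black'] (min_width=11, slack=1)
Line 2: ['at', 'car'] (min_width=6, slack=6)
Line 3: ['segment'] (min_width=7, slack=5)
Line 4: ['structure'] (min_width=9, slack=3)
Line 5: ['that', 'diamond'] (min_width=12, slack=0)
Line 6: ['dirty', 'been'] (min_width=10, slack=2)
Line 7: ['lion', 'bird', 'a'] (min_width=11, slack=1)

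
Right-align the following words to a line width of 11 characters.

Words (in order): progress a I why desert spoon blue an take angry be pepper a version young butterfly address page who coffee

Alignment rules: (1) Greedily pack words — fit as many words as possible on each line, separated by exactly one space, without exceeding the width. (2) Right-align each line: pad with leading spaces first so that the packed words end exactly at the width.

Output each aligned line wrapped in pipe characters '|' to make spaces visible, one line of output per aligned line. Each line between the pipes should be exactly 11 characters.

Answer: | progress a|
|      I why|
|     desert|
| spoon blue|
|    an take|
|   angry be|
|   pepper a|
|    version|
|      young|
|  butterfly|
|    address|
|   page who|
|     coffee|

Derivation:
Line 1: ['progress', 'a'] (min_width=10, slack=1)
Line 2: ['I', 'why'] (min_width=5, slack=6)
Line 3: ['desert'] (min_width=6, slack=5)
Line 4: ['spoon', 'blue'] (min_width=10, slack=1)
Line 5: ['an', 'take'] (min_width=7, slack=4)
Line 6: ['angry', 'be'] (min_width=8, slack=3)
Line 7: ['pepper', 'a'] (min_width=8, slack=3)
Line 8: ['version'] (min_width=7, slack=4)
Line 9: ['young'] (min_width=5, slack=6)
Line 10: ['butterfly'] (min_width=9, slack=2)
Line 11: ['address'] (min_width=7, slack=4)
Line 12: ['page', 'who'] (min_width=8, slack=3)
Line 13: ['coffee'] (min_width=6, slack=5)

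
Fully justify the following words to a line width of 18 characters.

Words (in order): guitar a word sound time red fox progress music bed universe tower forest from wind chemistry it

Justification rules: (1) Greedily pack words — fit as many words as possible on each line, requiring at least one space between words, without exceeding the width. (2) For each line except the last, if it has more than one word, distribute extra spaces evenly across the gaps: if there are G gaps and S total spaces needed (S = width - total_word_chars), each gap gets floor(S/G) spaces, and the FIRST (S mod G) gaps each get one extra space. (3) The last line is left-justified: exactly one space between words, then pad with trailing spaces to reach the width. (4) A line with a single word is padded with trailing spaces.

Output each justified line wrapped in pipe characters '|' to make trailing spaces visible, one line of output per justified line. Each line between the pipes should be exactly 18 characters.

Line 1: ['guitar', 'a', 'word'] (min_width=13, slack=5)
Line 2: ['sound', 'time', 'red', 'fox'] (min_width=18, slack=0)
Line 3: ['progress', 'music', 'bed'] (min_width=18, slack=0)
Line 4: ['universe', 'tower'] (min_width=14, slack=4)
Line 5: ['forest', 'from', 'wind'] (min_width=16, slack=2)
Line 6: ['chemistry', 'it'] (min_width=12, slack=6)

Answer: |guitar    a   word|
|sound time red fox|
|progress music bed|
|universe     tower|
|forest  from  wind|
|chemistry it      |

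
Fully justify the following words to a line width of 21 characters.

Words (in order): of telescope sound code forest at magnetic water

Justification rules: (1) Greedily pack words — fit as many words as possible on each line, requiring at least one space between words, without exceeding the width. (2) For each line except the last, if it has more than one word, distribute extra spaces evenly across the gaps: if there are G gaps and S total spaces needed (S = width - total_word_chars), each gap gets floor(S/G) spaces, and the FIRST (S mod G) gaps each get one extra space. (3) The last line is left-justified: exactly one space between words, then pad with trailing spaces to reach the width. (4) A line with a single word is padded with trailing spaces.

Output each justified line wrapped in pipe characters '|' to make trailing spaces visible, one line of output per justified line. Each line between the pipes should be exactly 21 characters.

Line 1: ['of', 'telescope', 'sound'] (min_width=18, slack=3)
Line 2: ['code', 'forest', 'at'] (min_width=14, slack=7)
Line 3: ['magnetic', 'water'] (min_width=14, slack=7)

Answer: |of   telescope  sound|
|code     forest    at|
|magnetic water       |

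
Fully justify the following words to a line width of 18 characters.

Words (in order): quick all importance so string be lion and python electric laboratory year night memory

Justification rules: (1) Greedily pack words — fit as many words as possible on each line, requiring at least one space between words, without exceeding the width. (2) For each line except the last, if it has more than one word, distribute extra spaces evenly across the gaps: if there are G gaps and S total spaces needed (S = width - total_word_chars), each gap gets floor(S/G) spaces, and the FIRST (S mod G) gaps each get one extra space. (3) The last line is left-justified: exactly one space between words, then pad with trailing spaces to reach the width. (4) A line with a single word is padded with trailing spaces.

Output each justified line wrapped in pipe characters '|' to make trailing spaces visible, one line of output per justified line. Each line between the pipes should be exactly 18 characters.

Answer: |quick          all|
|importance      so|
|string be lion and|
|python    electric|
|laboratory    year|
|night memory      |

Derivation:
Line 1: ['quick', 'all'] (min_width=9, slack=9)
Line 2: ['importance', 'so'] (min_width=13, slack=5)
Line 3: ['string', 'be', 'lion', 'and'] (min_width=18, slack=0)
Line 4: ['python', 'electric'] (min_width=15, slack=3)
Line 5: ['laboratory', 'year'] (min_width=15, slack=3)
Line 6: ['night', 'memory'] (min_width=12, slack=6)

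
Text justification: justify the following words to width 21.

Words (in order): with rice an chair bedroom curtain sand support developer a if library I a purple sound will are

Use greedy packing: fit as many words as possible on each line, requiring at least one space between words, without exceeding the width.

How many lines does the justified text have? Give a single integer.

Answer: 5

Derivation:
Line 1: ['with', 'rice', 'an', 'chair'] (min_width=18, slack=3)
Line 2: ['bedroom', 'curtain', 'sand'] (min_width=20, slack=1)
Line 3: ['support', 'developer', 'a'] (min_width=19, slack=2)
Line 4: ['if', 'library', 'I', 'a', 'purple'] (min_width=21, slack=0)
Line 5: ['sound', 'will', 'are'] (min_width=14, slack=7)
Total lines: 5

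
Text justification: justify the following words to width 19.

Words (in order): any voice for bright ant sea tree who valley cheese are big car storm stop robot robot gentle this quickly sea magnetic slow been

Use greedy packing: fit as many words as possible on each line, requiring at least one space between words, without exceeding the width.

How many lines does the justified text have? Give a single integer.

Answer: 8

Derivation:
Line 1: ['any', 'voice', 'for'] (min_width=13, slack=6)
Line 2: ['bright', 'ant', 'sea', 'tree'] (min_width=19, slack=0)
Line 3: ['who', 'valley', 'cheese'] (min_width=17, slack=2)
Line 4: ['are', 'big', 'car', 'storm'] (min_width=17, slack=2)
Line 5: ['stop', 'robot', 'robot'] (min_width=16, slack=3)
Line 6: ['gentle', 'this', 'quickly'] (min_width=19, slack=0)
Line 7: ['sea', 'magnetic', 'slow'] (min_width=17, slack=2)
Line 8: ['been'] (min_width=4, slack=15)
Total lines: 8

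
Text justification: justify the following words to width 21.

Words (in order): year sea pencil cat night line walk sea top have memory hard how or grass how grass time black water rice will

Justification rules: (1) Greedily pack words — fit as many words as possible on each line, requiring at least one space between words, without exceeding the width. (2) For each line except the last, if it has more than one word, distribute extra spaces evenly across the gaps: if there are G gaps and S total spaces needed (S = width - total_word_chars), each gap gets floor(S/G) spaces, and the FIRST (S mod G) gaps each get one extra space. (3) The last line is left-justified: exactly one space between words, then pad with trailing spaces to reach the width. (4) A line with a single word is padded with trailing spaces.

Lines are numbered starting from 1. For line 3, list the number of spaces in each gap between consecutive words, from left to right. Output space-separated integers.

Answer: 2 1 1

Derivation:
Line 1: ['year', 'sea', 'pencil', 'cat'] (min_width=19, slack=2)
Line 2: ['night', 'line', 'walk', 'sea'] (min_width=19, slack=2)
Line 3: ['top', 'have', 'memory', 'hard'] (min_width=20, slack=1)
Line 4: ['how', 'or', 'grass', 'how'] (min_width=16, slack=5)
Line 5: ['grass', 'time', 'black'] (min_width=16, slack=5)
Line 6: ['water', 'rice', 'will'] (min_width=15, slack=6)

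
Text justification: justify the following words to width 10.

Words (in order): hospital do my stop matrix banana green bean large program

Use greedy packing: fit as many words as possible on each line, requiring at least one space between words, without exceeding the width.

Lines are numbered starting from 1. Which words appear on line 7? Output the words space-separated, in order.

Line 1: ['hospital'] (min_width=8, slack=2)
Line 2: ['do', 'my', 'stop'] (min_width=10, slack=0)
Line 3: ['matrix'] (min_width=6, slack=4)
Line 4: ['banana'] (min_width=6, slack=4)
Line 5: ['green', 'bean'] (min_width=10, slack=0)
Line 6: ['large'] (min_width=5, slack=5)
Line 7: ['program'] (min_width=7, slack=3)

Answer: program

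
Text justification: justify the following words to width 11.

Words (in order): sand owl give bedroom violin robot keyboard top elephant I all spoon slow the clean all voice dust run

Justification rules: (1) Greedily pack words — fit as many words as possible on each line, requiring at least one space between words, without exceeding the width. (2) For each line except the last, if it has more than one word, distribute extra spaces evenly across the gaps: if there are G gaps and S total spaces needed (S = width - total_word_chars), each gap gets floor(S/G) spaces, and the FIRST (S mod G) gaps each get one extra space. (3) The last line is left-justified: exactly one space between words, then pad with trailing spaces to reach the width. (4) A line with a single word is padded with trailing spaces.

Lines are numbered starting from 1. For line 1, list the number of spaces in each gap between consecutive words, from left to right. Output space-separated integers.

Answer: 4

Derivation:
Line 1: ['sand', 'owl'] (min_width=8, slack=3)
Line 2: ['give'] (min_width=4, slack=7)
Line 3: ['bedroom'] (min_width=7, slack=4)
Line 4: ['violin'] (min_width=6, slack=5)
Line 5: ['robot'] (min_width=5, slack=6)
Line 6: ['keyboard'] (min_width=8, slack=3)
Line 7: ['top'] (min_width=3, slack=8)
Line 8: ['elephant', 'I'] (min_width=10, slack=1)
Line 9: ['all', 'spoon'] (min_width=9, slack=2)
Line 10: ['slow', 'the'] (min_width=8, slack=3)
Line 11: ['clean', 'all'] (min_width=9, slack=2)
Line 12: ['voice', 'dust'] (min_width=10, slack=1)
Line 13: ['run'] (min_width=3, slack=8)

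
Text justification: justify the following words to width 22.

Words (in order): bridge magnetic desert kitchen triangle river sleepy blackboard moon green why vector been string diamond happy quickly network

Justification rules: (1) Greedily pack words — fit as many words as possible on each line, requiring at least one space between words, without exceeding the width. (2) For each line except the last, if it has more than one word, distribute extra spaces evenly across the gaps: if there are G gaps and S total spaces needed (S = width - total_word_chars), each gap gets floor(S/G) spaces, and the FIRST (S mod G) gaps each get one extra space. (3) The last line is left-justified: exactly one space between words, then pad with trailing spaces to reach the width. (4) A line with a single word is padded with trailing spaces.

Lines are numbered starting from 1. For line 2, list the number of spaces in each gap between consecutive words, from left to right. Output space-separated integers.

Line 1: ['bridge', 'magnetic', 'desert'] (min_width=22, slack=0)
Line 2: ['kitchen', 'triangle', 'river'] (min_width=22, slack=0)
Line 3: ['sleepy', 'blackboard', 'moon'] (min_width=22, slack=0)
Line 4: ['green', 'why', 'vector', 'been'] (min_width=21, slack=1)
Line 5: ['string', 'diamond', 'happy'] (min_width=20, slack=2)
Line 6: ['quickly', 'network'] (min_width=15, slack=7)

Answer: 1 1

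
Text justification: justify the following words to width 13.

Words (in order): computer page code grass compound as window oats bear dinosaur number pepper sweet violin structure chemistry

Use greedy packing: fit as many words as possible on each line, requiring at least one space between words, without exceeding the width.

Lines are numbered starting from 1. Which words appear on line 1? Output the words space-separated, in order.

Line 1: ['computer', 'page'] (min_width=13, slack=0)
Line 2: ['code', 'grass'] (min_width=10, slack=3)
Line 3: ['compound', 'as'] (min_width=11, slack=2)
Line 4: ['window', 'oats'] (min_width=11, slack=2)
Line 5: ['bear', 'dinosaur'] (min_width=13, slack=0)
Line 6: ['number', 'pepper'] (min_width=13, slack=0)
Line 7: ['sweet', 'violin'] (min_width=12, slack=1)
Line 8: ['structure'] (min_width=9, slack=4)
Line 9: ['chemistry'] (min_width=9, slack=4)

Answer: computer page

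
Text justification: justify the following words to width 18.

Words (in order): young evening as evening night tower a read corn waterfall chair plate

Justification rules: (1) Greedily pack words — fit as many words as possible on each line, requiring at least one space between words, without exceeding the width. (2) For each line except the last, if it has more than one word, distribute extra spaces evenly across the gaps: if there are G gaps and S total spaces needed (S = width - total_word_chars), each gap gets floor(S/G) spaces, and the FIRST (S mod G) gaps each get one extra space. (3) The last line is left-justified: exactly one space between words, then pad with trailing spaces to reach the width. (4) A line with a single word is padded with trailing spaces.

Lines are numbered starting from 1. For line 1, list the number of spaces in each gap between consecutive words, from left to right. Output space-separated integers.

Answer: 2 2

Derivation:
Line 1: ['young', 'evening', 'as'] (min_width=16, slack=2)
Line 2: ['evening', 'night'] (min_width=13, slack=5)
Line 3: ['tower', 'a', 'read', 'corn'] (min_width=17, slack=1)
Line 4: ['waterfall', 'chair'] (min_width=15, slack=3)
Line 5: ['plate'] (min_width=5, slack=13)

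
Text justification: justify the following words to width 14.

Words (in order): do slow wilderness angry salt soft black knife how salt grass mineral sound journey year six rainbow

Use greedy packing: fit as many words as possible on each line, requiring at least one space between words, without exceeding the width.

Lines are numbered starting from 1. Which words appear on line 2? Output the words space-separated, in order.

Line 1: ['do', 'slow'] (min_width=7, slack=7)
Line 2: ['wilderness'] (min_width=10, slack=4)
Line 3: ['angry', 'salt'] (min_width=10, slack=4)
Line 4: ['soft', 'black'] (min_width=10, slack=4)
Line 5: ['knife', 'how', 'salt'] (min_width=14, slack=0)
Line 6: ['grass', 'mineral'] (min_width=13, slack=1)
Line 7: ['sound', 'journey'] (min_width=13, slack=1)
Line 8: ['year', 'six'] (min_width=8, slack=6)
Line 9: ['rainbow'] (min_width=7, slack=7)

Answer: wilderness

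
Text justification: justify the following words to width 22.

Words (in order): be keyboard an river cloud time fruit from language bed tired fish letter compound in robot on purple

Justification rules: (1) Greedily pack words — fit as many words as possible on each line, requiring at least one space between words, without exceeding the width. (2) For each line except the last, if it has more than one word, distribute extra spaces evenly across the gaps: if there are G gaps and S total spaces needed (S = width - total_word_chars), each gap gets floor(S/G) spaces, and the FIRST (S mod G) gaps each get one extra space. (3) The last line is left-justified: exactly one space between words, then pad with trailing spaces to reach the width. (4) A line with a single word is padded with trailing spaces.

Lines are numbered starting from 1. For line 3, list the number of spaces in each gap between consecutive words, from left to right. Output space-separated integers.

Answer: 3 3

Derivation:
Line 1: ['be', 'keyboard', 'an', 'river'] (min_width=20, slack=2)
Line 2: ['cloud', 'time', 'fruit', 'from'] (min_width=21, slack=1)
Line 3: ['language', 'bed', 'tired'] (min_width=18, slack=4)
Line 4: ['fish', 'letter', 'compound'] (min_width=20, slack=2)
Line 5: ['in', 'robot', 'on', 'purple'] (min_width=18, slack=4)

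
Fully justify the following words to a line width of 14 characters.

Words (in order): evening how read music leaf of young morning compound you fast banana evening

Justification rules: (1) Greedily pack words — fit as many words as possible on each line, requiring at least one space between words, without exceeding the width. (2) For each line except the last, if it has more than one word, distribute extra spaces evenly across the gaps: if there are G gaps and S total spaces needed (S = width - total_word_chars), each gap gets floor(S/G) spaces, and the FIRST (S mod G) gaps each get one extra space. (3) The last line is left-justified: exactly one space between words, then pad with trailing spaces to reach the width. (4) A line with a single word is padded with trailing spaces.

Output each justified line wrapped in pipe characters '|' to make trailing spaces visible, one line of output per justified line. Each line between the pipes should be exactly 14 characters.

Answer: |evening    how|
|read     music|
|leaf  of young|
|morning       |
|compound   you|
|fast    banana|
|evening       |

Derivation:
Line 1: ['evening', 'how'] (min_width=11, slack=3)
Line 2: ['read', 'music'] (min_width=10, slack=4)
Line 3: ['leaf', 'of', 'young'] (min_width=13, slack=1)
Line 4: ['morning'] (min_width=7, slack=7)
Line 5: ['compound', 'you'] (min_width=12, slack=2)
Line 6: ['fast', 'banana'] (min_width=11, slack=3)
Line 7: ['evening'] (min_width=7, slack=7)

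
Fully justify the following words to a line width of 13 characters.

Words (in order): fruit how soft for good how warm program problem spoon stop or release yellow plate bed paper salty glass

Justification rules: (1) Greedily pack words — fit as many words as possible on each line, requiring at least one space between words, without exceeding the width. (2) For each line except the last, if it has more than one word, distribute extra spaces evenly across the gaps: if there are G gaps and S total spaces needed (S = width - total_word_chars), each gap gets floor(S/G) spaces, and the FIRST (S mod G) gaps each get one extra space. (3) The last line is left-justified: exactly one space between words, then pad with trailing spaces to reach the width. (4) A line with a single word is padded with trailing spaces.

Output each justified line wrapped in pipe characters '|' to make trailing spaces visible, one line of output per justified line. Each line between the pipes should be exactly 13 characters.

Answer: |fruit     how|
|soft for good|
|how      warm|
|program      |
|problem spoon|
|stop       or|
|release      |
|yellow  plate|
|bed     paper|
|salty glass  |

Derivation:
Line 1: ['fruit', 'how'] (min_width=9, slack=4)
Line 2: ['soft', 'for', 'good'] (min_width=13, slack=0)
Line 3: ['how', 'warm'] (min_width=8, slack=5)
Line 4: ['program'] (min_width=7, slack=6)
Line 5: ['problem', 'spoon'] (min_width=13, slack=0)
Line 6: ['stop', 'or'] (min_width=7, slack=6)
Line 7: ['release'] (min_width=7, slack=6)
Line 8: ['yellow', 'plate'] (min_width=12, slack=1)
Line 9: ['bed', 'paper'] (min_width=9, slack=4)
Line 10: ['salty', 'glass'] (min_width=11, slack=2)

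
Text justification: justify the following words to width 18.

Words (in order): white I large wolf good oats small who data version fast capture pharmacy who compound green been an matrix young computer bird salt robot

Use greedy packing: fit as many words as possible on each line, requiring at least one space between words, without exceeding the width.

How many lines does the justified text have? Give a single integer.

Answer: 9

Derivation:
Line 1: ['white', 'I', 'large', 'wolf'] (min_width=18, slack=0)
Line 2: ['good', 'oats', 'small'] (min_width=15, slack=3)
Line 3: ['who', 'data', 'version'] (min_width=16, slack=2)
Line 4: ['fast', 'capture'] (min_width=12, slack=6)
Line 5: ['pharmacy', 'who'] (min_width=12, slack=6)
Line 6: ['compound', 'green'] (min_width=14, slack=4)
Line 7: ['been', 'an', 'matrix'] (min_width=14, slack=4)
Line 8: ['young', 'computer'] (min_width=14, slack=4)
Line 9: ['bird', 'salt', 'robot'] (min_width=15, slack=3)
Total lines: 9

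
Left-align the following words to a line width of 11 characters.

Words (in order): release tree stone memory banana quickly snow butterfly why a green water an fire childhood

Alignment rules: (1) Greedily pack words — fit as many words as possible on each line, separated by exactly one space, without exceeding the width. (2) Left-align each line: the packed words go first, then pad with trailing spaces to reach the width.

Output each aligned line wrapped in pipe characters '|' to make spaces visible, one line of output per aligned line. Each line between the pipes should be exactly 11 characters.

Answer: |release    |
|tree stone |
|memory     |
|banana     |
|quickly    |
|snow       |
|butterfly  |
|why a green|
|water an   |
|fire       |
|childhood  |

Derivation:
Line 1: ['release'] (min_width=7, slack=4)
Line 2: ['tree', 'stone'] (min_width=10, slack=1)
Line 3: ['memory'] (min_width=6, slack=5)
Line 4: ['banana'] (min_width=6, slack=5)
Line 5: ['quickly'] (min_width=7, slack=4)
Line 6: ['snow'] (min_width=4, slack=7)
Line 7: ['butterfly'] (min_width=9, slack=2)
Line 8: ['why', 'a', 'green'] (min_width=11, slack=0)
Line 9: ['water', 'an'] (min_width=8, slack=3)
Line 10: ['fire'] (min_width=4, slack=7)
Line 11: ['childhood'] (min_width=9, slack=2)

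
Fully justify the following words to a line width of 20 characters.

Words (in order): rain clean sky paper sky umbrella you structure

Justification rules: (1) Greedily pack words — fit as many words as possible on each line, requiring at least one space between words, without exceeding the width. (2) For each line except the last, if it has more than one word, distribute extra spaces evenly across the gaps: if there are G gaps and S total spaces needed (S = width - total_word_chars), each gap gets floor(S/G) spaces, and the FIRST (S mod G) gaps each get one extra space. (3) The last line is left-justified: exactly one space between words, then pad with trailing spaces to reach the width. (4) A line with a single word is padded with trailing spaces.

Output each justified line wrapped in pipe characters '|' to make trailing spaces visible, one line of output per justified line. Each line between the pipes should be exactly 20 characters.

Answer: |rain clean sky paper|
|sky   umbrella   you|
|structure           |

Derivation:
Line 1: ['rain', 'clean', 'sky', 'paper'] (min_width=20, slack=0)
Line 2: ['sky', 'umbrella', 'you'] (min_width=16, slack=4)
Line 3: ['structure'] (min_width=9, slack=11)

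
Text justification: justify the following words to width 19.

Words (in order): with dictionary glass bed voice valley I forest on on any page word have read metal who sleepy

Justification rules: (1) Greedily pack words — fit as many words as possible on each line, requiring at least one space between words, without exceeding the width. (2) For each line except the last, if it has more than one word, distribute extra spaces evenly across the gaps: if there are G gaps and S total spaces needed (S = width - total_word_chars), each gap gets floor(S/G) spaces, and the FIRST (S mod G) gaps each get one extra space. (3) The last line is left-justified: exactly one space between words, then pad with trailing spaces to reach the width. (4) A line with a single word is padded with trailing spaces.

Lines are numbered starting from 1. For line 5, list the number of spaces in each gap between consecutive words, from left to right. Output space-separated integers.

Line 1: ['with', 'dictionary'] (min_width=15, slack=4)
Line 2: ['glass', 'bed', 'voice'] (min_width=15, slack=4)
Line 3: ['valley', 'I', 'forest', 'on'] (min_width=18, slack=1)
Line 4: ['on', 'any', 'page', 'word'] (min_width=16, slack=3)
Line 5: ['have', 'read', 'metal', 'who'] (min_width=19, slack=0)
Line 6: ['sleepy'] (min_width=6, slack=13)

Answer: 1 1 1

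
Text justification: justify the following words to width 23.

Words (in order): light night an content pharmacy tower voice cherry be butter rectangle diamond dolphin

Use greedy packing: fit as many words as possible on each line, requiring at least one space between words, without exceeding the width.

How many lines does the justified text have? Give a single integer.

Answer: 5

Derivation:
Line 1: ['light', 'night', 'an', 'content'] (min_width=22, slack=1)
Line 2: ['pharmacy', 'tower', 'voice'] (min_width=20, slack=3)
Line 3: ['cherry', 'be', 'butter'] (min_width=16, slack=7)
Line 4: ['rectangle', 'diamond'] (min_width=17, slack=6)
Line 5: ['dolphin'] (min_width=7, slack=16)
Total lines: 5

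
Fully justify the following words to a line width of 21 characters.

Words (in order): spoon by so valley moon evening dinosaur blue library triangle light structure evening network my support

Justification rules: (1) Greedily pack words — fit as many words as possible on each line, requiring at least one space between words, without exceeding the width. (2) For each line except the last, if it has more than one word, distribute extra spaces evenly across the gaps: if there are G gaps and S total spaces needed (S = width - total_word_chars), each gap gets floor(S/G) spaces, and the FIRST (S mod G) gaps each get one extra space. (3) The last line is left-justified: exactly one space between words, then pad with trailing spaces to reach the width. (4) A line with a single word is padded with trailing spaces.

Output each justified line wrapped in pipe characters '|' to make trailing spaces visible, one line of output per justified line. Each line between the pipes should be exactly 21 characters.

Answer: |spoon  by  so  valley|
|moon evening dinosaur|
|blue library triangle|
|light       structure|
|evening   network  my|
|support              |

Derivation:
Line 1: ['spoon', 'by', 'so', 'valley'] (min_width=18, slack=3)
Line 2: ['moon', 'evening', 'dinosaur'] (min_width=21, slack=0)
Line 3: ['blue', 'library', 'triangle'] (min_width=21, slack=0)
Line 4: ['light', 'structure'] (min_width=15, slack=6)
Line 5: ['evening', 'network', 'my'] (min_width=18, slack=3)
Line 6: ['support'] (min_width=7, slack=14)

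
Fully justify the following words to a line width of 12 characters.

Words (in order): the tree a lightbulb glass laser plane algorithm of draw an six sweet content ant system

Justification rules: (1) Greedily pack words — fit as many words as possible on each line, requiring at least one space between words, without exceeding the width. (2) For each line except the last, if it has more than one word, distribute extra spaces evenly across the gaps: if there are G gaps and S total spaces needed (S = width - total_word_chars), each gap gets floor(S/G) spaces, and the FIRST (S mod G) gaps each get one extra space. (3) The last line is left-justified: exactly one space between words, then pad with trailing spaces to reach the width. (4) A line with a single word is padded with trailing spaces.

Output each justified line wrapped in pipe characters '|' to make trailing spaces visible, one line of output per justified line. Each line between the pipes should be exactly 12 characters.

Answer: |the  tree  a|
|lightbulb   |
|glass  laser|
|plane       |
|algorithm of|
|draw  an six|
|sweet       |
|content  ant|
|system      |

Derivation:
Line 1: ['the', 'tree', 'a'] (min_width=10, slack=2)
Line 2: ['lightbulb'] (min_width=9, slack=3)
Line 3: ['glass', 'laser'] (min_width=11, slack=1)
Line 4: ['plane'] (min_width=5, slack=7)
Line 5: ['algorithm', 'of'] (min_width=12, slack=0)
Line 6: ['draw', 'an', 'six'] (min_width=11, slack=1)
Line 7: ['sweet'] (min_width=5, slack=7)
Line 8: ['content', 'ant'] (min_width=11, slack=1)
Line 9: ['system'] (min_width=6, slack=6)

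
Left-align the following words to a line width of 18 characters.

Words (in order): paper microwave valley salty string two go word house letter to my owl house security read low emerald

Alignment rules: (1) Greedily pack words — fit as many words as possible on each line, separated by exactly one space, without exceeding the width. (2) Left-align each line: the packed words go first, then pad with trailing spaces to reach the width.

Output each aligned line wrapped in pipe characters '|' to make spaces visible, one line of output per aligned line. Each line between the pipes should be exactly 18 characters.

Answer: |paper microwave   |
|valley salty      |
|string two go word|
|house letter to my|
|owl house security|
|read low emerald  |

Derivation:
Line 1: ['paper', 'microwave'] (min_width=15, slack=3)
Line 2: ['valley', 'salty'] (min_width=12, slack=6)
Line 3: ['string', 'two', 'go', 'word'] (min_width=18, slack=0)
Line 4: ['house', 'letter', 'to', 'my'] (min_width=18, slack=0)
Line 5: ['owl', 'house', 'security'] (min_width=18, slack=0)
Line 6: ['read', 'low', 'emerald'] (min_width=16, slack=2)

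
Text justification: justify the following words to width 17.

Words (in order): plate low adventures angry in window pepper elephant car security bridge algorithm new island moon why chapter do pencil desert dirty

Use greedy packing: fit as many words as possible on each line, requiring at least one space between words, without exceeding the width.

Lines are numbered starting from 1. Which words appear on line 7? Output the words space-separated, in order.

Line 1: ['plate', 'low'] (min_width=9, slack=8)
Line 2: ['adventures', 'angry'] (min_width=16, slack=1)
Line 3: ['in', 'window', 'pepper'] (min_width=16, slack=1)
Line 4: ['elephant', 'car'] (min_width=12, slack=5)
Line 5: ['security', 'bridge'] (min_width=15, slack=2)
Line 6: ['algorithm', 'new'] (min_width=13, slack=4)
Line 7: ['island', 'moon', 'why'] (min_width=15, slack=2)
Line 8: ['chapter', 'do', 'pencil'] (min_width=17, slack=0)
Line 9: ['desert', 'dirty'] (min_width=12, slack=5)

Answer: island moon why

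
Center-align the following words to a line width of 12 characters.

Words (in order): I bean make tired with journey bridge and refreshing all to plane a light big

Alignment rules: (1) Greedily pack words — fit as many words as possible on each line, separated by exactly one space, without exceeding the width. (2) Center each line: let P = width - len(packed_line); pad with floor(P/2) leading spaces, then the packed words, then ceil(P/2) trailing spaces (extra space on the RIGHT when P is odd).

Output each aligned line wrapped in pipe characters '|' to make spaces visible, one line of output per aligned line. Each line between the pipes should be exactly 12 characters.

Answer: |I bean make |
| tired with |
|  journey   |
| bridge and |
| refreshing |
|all to plane|
|a light big |

Derivation:
Line 1: ['I', 'bean', 'make'] (min_width=11, slack=1)
Line 2: ['tired', 'with'] (min_width=10, slack=2)
Line 3: ['journey'] (min_width=7, slack=5)
Line 4: ['bridge', 'and'] (min_width=10, slack=2)
Line 5: ['refreshing'] (min_width=10, slack=2)
Line 6: ['all', 'to', 'plane'] (min_width=12, slack=0)
Line 7: ['a', 'light', 'big'] (min_width=11, slack=1)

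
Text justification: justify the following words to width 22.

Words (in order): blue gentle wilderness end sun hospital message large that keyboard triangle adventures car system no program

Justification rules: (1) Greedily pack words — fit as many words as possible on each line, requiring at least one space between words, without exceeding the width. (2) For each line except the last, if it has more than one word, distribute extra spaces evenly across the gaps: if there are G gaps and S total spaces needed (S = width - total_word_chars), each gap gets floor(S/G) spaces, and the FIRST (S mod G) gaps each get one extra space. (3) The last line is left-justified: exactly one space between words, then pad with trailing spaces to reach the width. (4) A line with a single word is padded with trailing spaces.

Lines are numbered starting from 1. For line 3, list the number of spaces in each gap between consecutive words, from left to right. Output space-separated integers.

Line 1: ['blue', 'gentle', 'wilderness'] (min_width=22, slack=0)
Line 2: ['end', 'sun', 'hospital'] (min_width=16, slack=6)
Line 3: ['message', 'large', 'that'] (min_width=18, slack=4)
Line 4: ['keyboard', 'triangle'] (min_width=17, slack=5)
Line 5: ['adventures', 'car', 'system'] (min_width=21, slack=1)
Line 6: ['no', 'program'] (min_width=10, slack=12)

Answer: 3 3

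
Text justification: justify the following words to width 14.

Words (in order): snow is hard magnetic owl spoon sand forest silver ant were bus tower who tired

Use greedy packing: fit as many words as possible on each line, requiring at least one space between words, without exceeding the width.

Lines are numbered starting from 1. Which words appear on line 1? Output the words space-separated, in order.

Line 1: ['snow', 'is', 'hard'] (min_width=12, slack=2)
Line 2: ['magnetic', 'owl'] (min_width=12, slack=2)
Line 3: ['spoon', 'sand'] (min_width=10, slack=4)
Line 4: ['forest', 'silver'] (min_width=13, slack=1)
Line 5: ['ant', 'were', 'bus'] (min_width=12, slack=2)
Line 6: ['tower', 'who'] (min_width=9, slack=5)
Line 7: ['tired'] (min_width=5, slack=9)

Answer: snow is hard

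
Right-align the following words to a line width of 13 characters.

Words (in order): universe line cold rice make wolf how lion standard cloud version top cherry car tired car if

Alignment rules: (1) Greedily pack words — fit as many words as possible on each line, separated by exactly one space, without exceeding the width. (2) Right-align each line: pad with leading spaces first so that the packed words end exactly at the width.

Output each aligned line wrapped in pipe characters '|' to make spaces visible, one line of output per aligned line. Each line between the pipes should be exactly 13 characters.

Line 1: ['universe', 'line'] (min_width=13, slack=0)
Line 2: ['cold', 'rice'] (min_width=9, slack=4)
Line 3: ['make', 'wolf', 'how'] (min_width=13, slack=0)
Line 4: ['lion', 'standard'] (min_width=13, slack=0)
Line 5: ['cloud', 'version'] (min_width=13, slack=0)
Line 6: ['top', 'cherry'] (min_width=10, slack=3)
Line 7: ['car', 'tired', 'car'] (min_width=13, slack=0)
Line 8: ['if'] (min_width=2, slack=11)

Answer: |universe line|
|    cold rice|
|make wolf how|
|lion standard|
|cloud version|
|   top cherry|
|car tired car|
|           if|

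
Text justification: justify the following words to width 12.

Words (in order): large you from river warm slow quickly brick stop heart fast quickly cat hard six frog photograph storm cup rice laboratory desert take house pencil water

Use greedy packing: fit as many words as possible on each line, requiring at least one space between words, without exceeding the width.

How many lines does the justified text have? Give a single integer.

Answer: 16

Derivation:
Line 1: ['large', 'you'] (min_width=9, slack=3)
Line 2: ['from', 'river'] (min_width=10, slack=2)
Line 3: ['warm', 'slow'] (min_width=9, slack=3)
Line 4: ['quickly'] (min_width=7, slack=5)
Line 5: ['brick', 'stop'] (min_width=10, slack=2)
Line 6: ['heart', 'fast'] (min_width=10, slack=2)
Line 7: ['quickly', 'cat'] (min_width=11, slack=1)
Line 8: ['hard', 'six'] (min_width=8, slack=4)
Line 9: ['frog'] (min_width=4, slack=8)
Line 10: ['photograph'] (min_width=10, slack=2)
Line 11: ['storm', 'cup'] (min_width=9, slack=3)
Line 12: ['rice'] (min_width=4, slack=8)
Line 13: ['laboratory'] (min_width=10, slack=2)
Line 14: ['desert', 'take'] (min_width=11, slack=1)
Line 15: ['house', 'pencil'] (min_width=12, slack=0)
Line 16: ['water'] (min_width=5, slack=7)
Total lines: 16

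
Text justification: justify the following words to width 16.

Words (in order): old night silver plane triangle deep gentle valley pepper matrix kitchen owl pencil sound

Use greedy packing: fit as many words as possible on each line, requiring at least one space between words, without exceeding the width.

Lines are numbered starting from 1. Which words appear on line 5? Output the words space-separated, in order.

Answer: matrix kitchen

Derivation:
Line 1: ['old', 'night', 'silver'] (min_width=16, slack=0)
Line 2: ['plane', 'triangle'] (min_width=14, slack=2)
Line 3: ['deep', 'gentle'] (min_width=11, slack=5)
Line 4: ['valley', 'pepper'] (min_width=13, slack=3)
Line 5: ['matrix', 'kitchen'] (min_width=14, slack=2)
Line 6: ['owl', 'pencil', 'sound'] (min_width=16, slack=0)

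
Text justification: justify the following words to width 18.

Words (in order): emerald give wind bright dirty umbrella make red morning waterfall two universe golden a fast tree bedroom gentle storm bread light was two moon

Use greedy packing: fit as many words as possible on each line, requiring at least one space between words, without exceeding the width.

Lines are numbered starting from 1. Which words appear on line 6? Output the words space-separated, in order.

Answer: golden a fast tree

Derivation:
Line 1: ['emerald', 'give', 'wind'] (min_width=17, slack=1)
Line 2: ['bright', 'dirty'] (min_width=12, slack=6)
Line 3: ['umbrella', 'make', 'red'] (min_width=17, slack=1)
Line 4: ['morning', 'waterfall'] (min_width=17, slack=1)
Line 5: ['two', 'universe'] (min_width=12, slack=6)
Line 6: ['golden', 'a', 'fast', 'tree'] (min_width=18, slack=0)
Line 7: ['bedroom', 'gentle'] (min_width=14, slack=4)
Line 8: ['storm', 'bread', 'light'] (min_width=17, slack=1)
Line 9: ['was', 'two', 'moon'] (min_width=12, slack=6)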